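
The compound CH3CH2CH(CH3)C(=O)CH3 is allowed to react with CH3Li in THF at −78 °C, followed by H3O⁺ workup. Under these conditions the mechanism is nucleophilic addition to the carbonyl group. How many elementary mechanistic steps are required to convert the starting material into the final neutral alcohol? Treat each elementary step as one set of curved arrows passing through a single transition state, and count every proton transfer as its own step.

2

Step 1: A lone pair / filled orbital on the carbanion-like carbon of CH3Li attacks the electrophilic carbonyl carbon; the π(C=O) electrons shift onto oxygen, producing a tetrahedral alkoxide intermediate.
Step 2: Protonation of the alkoxide by H3O⁺ workup furnishes an alcohol.
Total: 2 elementary steps.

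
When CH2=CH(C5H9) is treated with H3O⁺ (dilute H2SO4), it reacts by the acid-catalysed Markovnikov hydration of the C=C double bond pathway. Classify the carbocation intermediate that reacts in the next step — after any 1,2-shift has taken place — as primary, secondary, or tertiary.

Step 1: The π electrons of the C=C bond attack a proton of H3O⁺; Markovnikov addition places the new C–H on the less-substituted alkene carbon, so the positive charge ends up on the more-substituted carbon — a secondary carbocation. H2O is released.
Step 2: A 1,2-hydride shift from the adjacent cyclopentyl carbon moves the positive charge from the secondary centre to an adjacent carbon, generating a more stable tertiary carbocation.
The cation rearranges from secondary to tertiary via a 1,2-hydride shift from the adjacent cyclopentyl carbon; the tertiary cation is what reacts next.

tertiary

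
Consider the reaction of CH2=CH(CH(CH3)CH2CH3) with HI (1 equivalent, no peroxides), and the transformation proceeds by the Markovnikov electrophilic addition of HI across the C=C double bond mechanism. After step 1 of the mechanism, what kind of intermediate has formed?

secondary carbocation

Step 1: Protonation of the alkene by HI: the π bond acts as the nucleophile and picks up H⁺, giving the more stable (Markovnikov) secondary carbocation. The H–I bond breaks heterolytically, releasing I⁻.
After step 1 the species present is a secondary carbocation.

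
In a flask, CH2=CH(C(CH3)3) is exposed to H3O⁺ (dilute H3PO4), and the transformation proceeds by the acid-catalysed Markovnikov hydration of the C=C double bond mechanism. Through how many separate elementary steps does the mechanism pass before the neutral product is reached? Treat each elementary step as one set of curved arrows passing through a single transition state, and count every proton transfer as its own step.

Step 1: Electrophilic addition begins with the π(C=C) electrons forming a bond to the proton of H3O⁺. Following Markovnikov's rule, the resulting cation is secondary. H2O is released.
Step 2: A 1,2-methyl shift from the adjacent tert-butyl carbon moves the positive charge from the secondary centre to an adjacent carbon, generating a more stable tertiary carbocation.
Step 3: A lone pair on the oxygen of H2O attacks the carbocation, forming a C–O bond and an oxonium ion (a protonated alcohol).
Step 4: H2O removes a proton from the oxonium oxygen, regenerating H3O⁺ and giving the neutral alcohol.
Total: 4 elementary steps.

4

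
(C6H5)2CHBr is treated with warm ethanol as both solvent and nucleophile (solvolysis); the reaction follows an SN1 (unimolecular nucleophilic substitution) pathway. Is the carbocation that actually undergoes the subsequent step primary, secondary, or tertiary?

secondary

Step 1: Ionisation: the C–Br σ-bond cleaves heterolytically; both bonding electrons depart with Br⁻, leaving a secondary carbocation at the α-carbon.
No single 1,2-shift to an adjacent carbon would give a more-substituted cation, so no rearrangement occurs.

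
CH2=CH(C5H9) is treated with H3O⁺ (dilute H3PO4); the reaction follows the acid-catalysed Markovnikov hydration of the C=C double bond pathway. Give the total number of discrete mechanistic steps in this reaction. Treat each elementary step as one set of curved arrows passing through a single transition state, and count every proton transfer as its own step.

Step 1: The π electrons of the C=C bond attack a proton of H3O⁺; Markovnikov addition places the new C–H on the less-substituted alkene carbon, so the positive charge ends up on the more-substituted carbon — a secondary carbocation. H2O is released.
Step 2: A 1,2-hydride shift from the adjacent cyclopentyl carbon moves the positive charge from the secondary centre to an adjacent carbon, generating a more stable tertiary carbocation.
Step 3: Nucleophilic capture of the cation by H2O produces the protonated alcohol (an oxonium ion).
Step 4: H2O removes a proton from the oxonium oxygen, regenerating H3O⁺ and giving the neutral alcohol.
Total: 4 elementary steps.

4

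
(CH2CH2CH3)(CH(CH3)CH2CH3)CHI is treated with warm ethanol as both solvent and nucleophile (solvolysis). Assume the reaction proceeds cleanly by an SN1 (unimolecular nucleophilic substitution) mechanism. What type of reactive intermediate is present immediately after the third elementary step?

oxonium ion

Step 1: The C–I bond breaks with both electrons going to the iodide; I⁻ leaves and a secondary carbocation remains.
Step 2: Carbocation rearrangement: a 1,2-hydride shift from the adjacent sec-butyl carbon converts the initially-formed secondary cation into the more stable tertiary cation.
Step 3: A lone pair on the oxygen of CH3CH2OH attacks the carbocation, forming a new C–O σ-bond and an oxonium ion.
After step 3 the species present is an oxonium ion.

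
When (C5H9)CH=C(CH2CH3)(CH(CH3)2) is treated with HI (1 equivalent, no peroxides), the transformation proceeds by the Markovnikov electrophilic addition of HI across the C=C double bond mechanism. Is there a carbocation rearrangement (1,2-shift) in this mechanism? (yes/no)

no

The first-formed carbocation is tertiary.
No single 1,2-shift to an adjacent carbon would produce a more-substituted cation than the one already present, so no rearrangement occurs.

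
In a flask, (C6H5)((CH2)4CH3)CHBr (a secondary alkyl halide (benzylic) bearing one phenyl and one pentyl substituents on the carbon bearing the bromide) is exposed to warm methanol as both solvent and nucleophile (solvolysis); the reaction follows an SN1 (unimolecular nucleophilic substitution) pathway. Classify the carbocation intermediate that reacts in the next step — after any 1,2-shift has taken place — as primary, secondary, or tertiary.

Step 1: The C–Br bond breaks with both electrons going to the bromide; Br⁻ leaves and a secondary carbocation remains.
No single 1,2-shift to an adjacent carbon would give a more-substituted cation, so no rearrangement occurs.

secondary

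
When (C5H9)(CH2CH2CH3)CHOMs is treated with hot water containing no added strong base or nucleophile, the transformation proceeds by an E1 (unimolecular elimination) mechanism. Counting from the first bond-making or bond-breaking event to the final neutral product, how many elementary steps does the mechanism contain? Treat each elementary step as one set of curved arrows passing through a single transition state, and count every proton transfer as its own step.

3

Step 1: Unassisted departure of MsO⁻ (taking the C–O bonding pair) generates a secondary carbocation.
Step 2: A hydride (H with its bonding pair) migrates from the adjacent cyclopentyl carbon to the cationic centre — a 1,2-hydride shift — upgrading the secondary cation to a tertiary one.
Step 3: Loss of a β-proton to a water molecule of the solvent: the C–H bonding pair collapses toward the cationic carbon to form the C=C π bond, yielding the alkene.
Total: 3 elementary steps.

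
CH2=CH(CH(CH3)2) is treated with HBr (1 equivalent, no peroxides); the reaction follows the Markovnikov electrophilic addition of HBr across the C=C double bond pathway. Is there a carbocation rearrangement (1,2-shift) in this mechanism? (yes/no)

yes

The first-formed carbocation is secondary.
The adjacent isopropyl carbon already bears 2 other carbon substituents and has a hydrogen to migrate; after a 1,2-hydride shift from that carbon the positive charge sits on a tertiary centre.
Tertiary is more stable than secondary, so the shift occurs.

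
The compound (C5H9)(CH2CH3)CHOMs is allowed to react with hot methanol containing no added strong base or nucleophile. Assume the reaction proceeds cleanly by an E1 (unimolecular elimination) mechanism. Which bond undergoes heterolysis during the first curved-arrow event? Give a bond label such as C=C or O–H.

C–O

Step 1: Rate-determining heterolysis of the C–O bond gives MsO⁻ and a secondary carbocation.
The bond broken in this step is the C–O bond.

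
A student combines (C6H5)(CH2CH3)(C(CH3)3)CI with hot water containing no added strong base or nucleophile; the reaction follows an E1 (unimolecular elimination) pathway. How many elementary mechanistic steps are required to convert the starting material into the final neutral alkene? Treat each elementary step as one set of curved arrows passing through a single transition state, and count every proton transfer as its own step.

Step 1: Ionisation: the C–I σ-bond cleaves heterolytically; both bonding electrons depart with I⁻, leaving a tertiary carbocation at the α-carbon.
(No 1,2-shift: no single shift to an adjacent carbon would give a more stable cation.)
Step 2: A weak base (a water molecule from the solvent) removes a proton from a carbon adjacent to the cationic centre; the electrons of that C–H bond become the new π(C=C) bond, giving the alkene.
Total: 2 elementary steps.

2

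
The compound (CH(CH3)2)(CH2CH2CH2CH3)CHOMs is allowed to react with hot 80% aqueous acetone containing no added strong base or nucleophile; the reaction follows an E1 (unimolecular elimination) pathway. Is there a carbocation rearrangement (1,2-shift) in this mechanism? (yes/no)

yes

The first-formed carbocation is secondary.
The adjacent isopropyl carbon already bears 2 other carbon substituents and has a hydrogen to migrate; after a 1,2-hydride shift from that carbon the positive charge sits on a tertiary centre.
Tertiary is more stable than secondary, so the shift occurs.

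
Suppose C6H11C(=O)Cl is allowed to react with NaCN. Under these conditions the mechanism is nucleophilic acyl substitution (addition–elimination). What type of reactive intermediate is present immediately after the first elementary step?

Step 1: A lone pair on the C of CN⁻ attacks the electrophilic acyl carbon; the π(C=O) electrons move onto oxygen, giving a tetrahedral intermediate.
After step 1 the species present is a tetrahedral intermediate.

tetrahedral intermediate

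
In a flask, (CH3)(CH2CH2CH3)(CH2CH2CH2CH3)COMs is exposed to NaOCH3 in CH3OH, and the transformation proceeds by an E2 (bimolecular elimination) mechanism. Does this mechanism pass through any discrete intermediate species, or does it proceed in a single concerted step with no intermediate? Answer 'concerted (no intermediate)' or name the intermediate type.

concerted (no intermediate)

Concerted anti-periplanar elimination: CH3O⁻ abstracts a β-H while MsO⁻ leaves, and the C–H electrons become the new C=C π bond — all in a single transition state.
All bond changes occur in one transition state; no discrete intermediate is formed.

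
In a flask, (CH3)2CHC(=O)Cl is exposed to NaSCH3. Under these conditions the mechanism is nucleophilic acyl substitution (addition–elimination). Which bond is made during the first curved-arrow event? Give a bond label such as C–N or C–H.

C–S

Step 1: Nucleophilic addition of CH3S⁻ to the acyl carbon breaks the π(C=O) bond and yields a tetrahedral, anionic intermediate.
The bond formed in this step is the C–S bond.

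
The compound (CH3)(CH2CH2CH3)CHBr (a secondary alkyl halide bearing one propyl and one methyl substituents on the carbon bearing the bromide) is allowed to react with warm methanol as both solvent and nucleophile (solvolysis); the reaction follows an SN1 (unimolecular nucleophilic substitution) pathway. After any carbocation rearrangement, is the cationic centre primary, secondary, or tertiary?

Step 1: Rate-determining heterolysis of the C–Br bond gives Br⁻ and a secondary carbocation.
No single 1,2-shift to an adjacent carbon would give a more-substituted cation, so no rearrangement occurs.

secondary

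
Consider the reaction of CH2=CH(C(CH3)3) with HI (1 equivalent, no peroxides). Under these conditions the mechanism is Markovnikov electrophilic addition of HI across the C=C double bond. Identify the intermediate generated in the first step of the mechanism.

Step 1: The π electrons of the C=C bond attack a proton of HI; Markovnikov addition places the new C–H on the less-substituted alkene carbon, so the positive charge ends up on the more-substituted carbon — a secondary carbocation. The H–I bond breaks heterolytically, releasing I⁻.
After step 1 the species present is a secondary carbocation.

secondary carbocation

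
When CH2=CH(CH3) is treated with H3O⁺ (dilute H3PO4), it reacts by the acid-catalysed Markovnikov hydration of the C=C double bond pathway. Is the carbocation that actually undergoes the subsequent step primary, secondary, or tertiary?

Step 1: Protonation of the alkene by H3O⁺: the π bond acts as the nucleophile and picks up H⁺, giving the more stable (Markovnikov) secondary carbocation. H2O is released.
No single 1,2-shift to an adjacent carbon would give a more-substituted cation, so no rearrangement occurs.

secondary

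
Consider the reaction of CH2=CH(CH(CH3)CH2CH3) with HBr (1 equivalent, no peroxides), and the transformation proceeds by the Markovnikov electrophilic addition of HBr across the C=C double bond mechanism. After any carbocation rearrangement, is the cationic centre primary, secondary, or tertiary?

tertiary

Step 1: The π electrons of the C=C bond attack a proton of HBr; Markovnikov addition places the new C–H on the less-substituted alkene carbon, so the positive charge ends up on the more-substituted carbon — a secondary carbocation. The H–Br bond breaks heterolytically, releasing Br⁻.
Step 2: Carbocation rearrangement: a 1,2-hydride shift from the adjacent sec-butyl carbon converts the initially-formed secondary cation into the more stable tertiary cation.
The cation rearranges from secondary to tertiary via a 1,2-hydride shift from the adjacent sec-butyl carbon; the tertiary cation is what reacts next.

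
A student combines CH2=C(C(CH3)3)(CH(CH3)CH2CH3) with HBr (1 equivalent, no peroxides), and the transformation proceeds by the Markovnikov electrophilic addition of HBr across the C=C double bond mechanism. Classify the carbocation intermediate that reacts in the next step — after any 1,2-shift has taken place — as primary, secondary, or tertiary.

tertiary

Step 1: The π electrons of the C=C bond attack a proton of HBr; Markovnikov addition places the new C–H on the less-substituted alkene carbon, so the positive charge ends up on the more-substituted carbon — a tertiary carbocation. The H–Br bond breaks heterolytically, releasing Br⁻.
No single 1,2-shift to an adjacent carbon would give a more-substituted cation, so no rearrangement occurs.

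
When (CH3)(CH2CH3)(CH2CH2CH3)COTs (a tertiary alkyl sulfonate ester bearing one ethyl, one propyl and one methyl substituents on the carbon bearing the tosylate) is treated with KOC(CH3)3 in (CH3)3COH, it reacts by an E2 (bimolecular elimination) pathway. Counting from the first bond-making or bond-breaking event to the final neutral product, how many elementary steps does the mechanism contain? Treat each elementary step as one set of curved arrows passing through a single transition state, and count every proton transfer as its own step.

1

Step 1: Concerted anti-periplanar elimination: (CH3)3CO⁻ abstracts a β-H while TsO⁻ leaves, and the C–H electrons become the new C=C π bond — all in a single transition state.
Total: 1 elementary step.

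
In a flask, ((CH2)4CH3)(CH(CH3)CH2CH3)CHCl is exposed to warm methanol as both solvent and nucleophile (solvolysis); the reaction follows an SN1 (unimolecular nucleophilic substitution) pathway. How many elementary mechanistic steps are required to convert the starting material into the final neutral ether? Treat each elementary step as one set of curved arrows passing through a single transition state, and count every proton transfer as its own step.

Step 1: The C–Cl bond breaks with both electrons going to the chloride; Cl⁻ leaves and a secondary carbocation remains.
Step 2: A hydride (H with its bonding pair) migrates from the adjacent sec-butyl carbon to the cationic centre — a 1,2-hydride shift — upgrading the secondary cation to a tertiary one.
Step 3: CH3OH donates an oxygen lone pair into the empty p orbital of the cation, giving a protonated ether (an oxonium ion).
Step 4: Deprotonation of the oxonium oxygen by solvent methanol yields the neutral ether.
Total: 4 elementary steps.

4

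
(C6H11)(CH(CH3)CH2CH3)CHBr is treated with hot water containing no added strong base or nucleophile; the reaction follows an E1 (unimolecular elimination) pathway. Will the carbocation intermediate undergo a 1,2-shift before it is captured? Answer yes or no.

yes

The first-formed carbocation is secondary.
The adjacent sec-butyl carbon already bears 2 other carbon substituents and has a hydrogen to migrate; after a 1,2-hydride shift from that carbon the positive charge sits on a tertiary centre.
Tertiary is more stable than secondary, so the shift occurs.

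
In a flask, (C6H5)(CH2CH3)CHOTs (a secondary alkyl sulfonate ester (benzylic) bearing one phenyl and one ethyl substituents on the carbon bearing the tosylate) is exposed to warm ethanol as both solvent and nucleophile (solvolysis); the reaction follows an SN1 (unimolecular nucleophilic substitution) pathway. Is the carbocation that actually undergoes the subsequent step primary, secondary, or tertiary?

Step 1: Unassisted departure of TsO⁻ (taking the C–O bonding pair) generates a secondary carbocation.
No single 1,2-shift to an adjacent carbon would give a more-substituted cation, so no rearrangement occurs.

secondary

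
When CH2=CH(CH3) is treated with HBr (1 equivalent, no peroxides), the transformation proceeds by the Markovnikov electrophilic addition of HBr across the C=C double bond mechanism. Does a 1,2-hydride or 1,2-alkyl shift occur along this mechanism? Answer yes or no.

The first-formed carbocation is secondary.
No single 1,2-shift to an adjacent carbon would produce a more-substituted cation than the one already present, so no rearrangement occurs.

no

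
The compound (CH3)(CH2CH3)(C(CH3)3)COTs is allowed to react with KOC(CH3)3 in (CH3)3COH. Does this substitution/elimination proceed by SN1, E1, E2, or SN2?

E2

Conditions: a strong/bulky base with a tertiary substrate bearing a β-hydrogen.
These conditions are the textbook signature of the E2 pathway.
A strong (often hindered) base removes a β-H in concert with loss of the leaving group — bimolecular elimination.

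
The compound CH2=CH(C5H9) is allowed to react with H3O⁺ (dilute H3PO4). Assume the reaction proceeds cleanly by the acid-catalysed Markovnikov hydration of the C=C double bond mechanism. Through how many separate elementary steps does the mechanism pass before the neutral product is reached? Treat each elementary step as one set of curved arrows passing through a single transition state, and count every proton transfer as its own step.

Step 1: The π electrons of the C=C bond attack a proton of H3O⁺; Markovnikov addition places the new C–H on the less-substituted alkene carbon, so the positive charge ends up on the more-substituted carbon — a secondary carbocation. H2O is released.
Step 2: A 1,2-hydride shift from the adjacent cyclopentyl carbon moves the positive charge from the secondary centre to an adjacent carbon, generating a more stable tertiary carbocation.
Step 3: Nucleophilic capture of the cation by H2O produces the protonated alcohol (an oxonium ion).
Step 4: Deprotonation of the oxonium ion by a water molecule delivers the neutral alcohol and regenerates the acid catalyst.
Total: 4 elementary steps.

4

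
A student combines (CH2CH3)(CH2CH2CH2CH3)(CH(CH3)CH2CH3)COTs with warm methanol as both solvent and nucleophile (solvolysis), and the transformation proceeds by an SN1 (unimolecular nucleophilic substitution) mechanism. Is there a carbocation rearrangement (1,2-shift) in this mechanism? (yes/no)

The first-formed carbocation is tertiary.
No single 1,2-shift to an adjacent carbon would produce a more-substituted cation than the one already present, so no rearrangement occurs.

no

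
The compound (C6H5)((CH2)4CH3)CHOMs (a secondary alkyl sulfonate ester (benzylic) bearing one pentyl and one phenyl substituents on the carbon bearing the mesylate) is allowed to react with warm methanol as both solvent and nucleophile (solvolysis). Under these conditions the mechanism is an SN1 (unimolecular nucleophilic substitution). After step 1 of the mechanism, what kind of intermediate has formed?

secondary carbocation

Step 1: The C–O bond breaks with both electrons going to the mesylate; MsO⁻ leaves and a secondary carbocation remains.
After step 1 the species present is a secondary carbocation.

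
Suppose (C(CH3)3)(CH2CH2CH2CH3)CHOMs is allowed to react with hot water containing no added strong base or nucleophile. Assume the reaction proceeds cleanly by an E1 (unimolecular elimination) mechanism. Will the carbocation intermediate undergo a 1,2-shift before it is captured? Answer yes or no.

The first-formed carbocation is secondary.
The adjacent tert-butyl carbon has no hydrogen but bears methyl groups; migration of one methyl with its bonding pair (a 1,2-methyl shift) places the charge on a tertiary centre.
Tertiary is more stable than secondary, so the shift occurs.

yes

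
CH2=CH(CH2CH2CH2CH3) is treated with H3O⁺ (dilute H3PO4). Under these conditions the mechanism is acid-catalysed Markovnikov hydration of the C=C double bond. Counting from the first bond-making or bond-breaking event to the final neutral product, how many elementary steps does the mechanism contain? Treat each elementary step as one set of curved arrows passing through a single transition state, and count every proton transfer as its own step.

Step 1: Protonation of the alkene by H3O⁺: the π bond acts as the nucleophile and picks up H⁺, giving the more stable (Markovnikov) secondary carbocation. H2O is released.
(No 1,2-shift: no single shift to an adjacent carbon would give a more stable cation.)
Step 2: Water acts as the nucleophile: an oxygen lone pair bonds to the cationic carbon, giving an oxonium-ion intermediate.
Step 3: Proton transfer from the O–H of the oxonium ion to H2O completes the catalytic cycle and yields the alcohol.
Total: 3 elementary steps.

3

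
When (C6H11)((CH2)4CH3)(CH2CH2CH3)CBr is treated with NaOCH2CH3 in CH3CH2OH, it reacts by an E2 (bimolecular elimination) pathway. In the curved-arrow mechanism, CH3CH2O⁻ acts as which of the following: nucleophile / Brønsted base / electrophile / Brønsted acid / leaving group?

Brønsted base

Step 1: Concerted anti-periplanar elimination: CH3CH2O⁻ abstracts a β-H while Br⁻ leaves, and the C–H electrons become the new C=C π bond — all in a single transition state.
CH3CH2O⁻ accepts a proton in a proton-transfer step — a Brønsted base.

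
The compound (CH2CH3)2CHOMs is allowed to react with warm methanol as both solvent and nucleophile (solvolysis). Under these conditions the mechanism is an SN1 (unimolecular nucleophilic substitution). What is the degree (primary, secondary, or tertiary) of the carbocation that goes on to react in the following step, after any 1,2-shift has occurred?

secondary

Step 1: Ionisation: the C–O σ-bond cleaves heterolytically; both bonding electrons depart with MsO⁻, leaving a secondary carbocation at the α-carbon.
No single 1,2-shift to an adjacent carbon would give a more-substituted cation, so no rearrangement occurs.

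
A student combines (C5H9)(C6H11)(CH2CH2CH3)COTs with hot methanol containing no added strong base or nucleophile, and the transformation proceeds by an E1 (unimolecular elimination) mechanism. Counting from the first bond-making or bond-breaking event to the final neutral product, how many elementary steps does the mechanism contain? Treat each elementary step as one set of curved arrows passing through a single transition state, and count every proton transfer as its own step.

Step 1: Rate-determining heterolysis of the C–O bond gives TsO⁻ and a tertiary carbocation.
(No 1,2-shift: no single shift to an adjacent carbon would give a more stable cation.)
Step 2: Loss of a β-proton to a methanol molecule of the solvent: the C–H bonding pair collapses toward the cationic carbon to form the C=C π bond, yielding the alkene.
Total: 2 elementary steps.

2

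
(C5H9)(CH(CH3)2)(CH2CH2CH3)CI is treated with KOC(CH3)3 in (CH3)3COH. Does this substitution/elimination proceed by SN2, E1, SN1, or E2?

Conditions: a strong/bulky base with a tertiary substrate bearing a β-hydrogen.
These conditions are the textbook signature of the E2 pathway.
A strong (often hindered) base removes a β-H in concert with loss of the leaving group — bimolecular elimination.

E2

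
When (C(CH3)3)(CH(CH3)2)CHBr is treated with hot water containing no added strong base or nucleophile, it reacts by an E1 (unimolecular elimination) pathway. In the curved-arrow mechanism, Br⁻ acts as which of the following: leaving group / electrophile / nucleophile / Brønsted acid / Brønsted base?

Step 1: Rate-determining heterolysis of the C–Br bond gives Br⁻ and a secondary carbocation.
Br⁻ departs with both electrons of the breaking σ-bond — that is the definition of a leaving group.

leaving group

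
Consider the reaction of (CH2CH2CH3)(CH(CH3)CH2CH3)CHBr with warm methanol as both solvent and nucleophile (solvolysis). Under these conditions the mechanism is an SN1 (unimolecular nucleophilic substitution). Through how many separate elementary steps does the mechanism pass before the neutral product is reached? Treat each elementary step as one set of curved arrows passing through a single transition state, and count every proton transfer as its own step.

4

Step 1: Rate-determining heterolysis of the C–Br bond gives Br⁻ and a secondary carbocation.
Step 2: Carbocation rearrangement: a 1,2-hydride shift from the adjacent sec-butyl carbon converts the initially-formed secondary cation into the more stable tertiary cation.
Step 3: A lone pair on the oxygen of CH3OH attacks the carbocation, forming a new C–O σ-bond and an oxonium ion.
Step 4: A second solvent molecule removes the proton on oxygen, giving the neutral ether product.
Total: 4 elementary steps.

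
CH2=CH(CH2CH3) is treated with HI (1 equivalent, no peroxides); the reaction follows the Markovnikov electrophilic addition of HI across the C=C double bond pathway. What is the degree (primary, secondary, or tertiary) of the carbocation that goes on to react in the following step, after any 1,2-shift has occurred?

Step 1: Protonation of the alkene by HI: the π bond acts as the nucleophile and picks up H⁺, giving the more stable (Markovnikov) secondary carbocation. The H–I bond breaks heterolytically, releasing I⁻.
No single 1,2-shift to an adjacent carbon would give a more-substituted cation, so no rearrangement occurs.

secondary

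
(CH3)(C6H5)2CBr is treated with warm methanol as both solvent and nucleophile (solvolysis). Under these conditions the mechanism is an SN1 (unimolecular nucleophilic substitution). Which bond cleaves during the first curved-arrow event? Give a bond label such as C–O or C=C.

C–Br

Step 1: The C–Br bond breaks with both electrons going to the bromide; Br⁻ leaves and a tertiary carbocation remains.
The bond broken in this step is the C–Br bond.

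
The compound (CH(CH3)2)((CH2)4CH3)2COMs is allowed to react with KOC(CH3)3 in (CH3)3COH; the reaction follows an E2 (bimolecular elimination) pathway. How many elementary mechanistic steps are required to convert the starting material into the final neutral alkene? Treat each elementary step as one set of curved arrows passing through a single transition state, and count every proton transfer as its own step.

1

Step 1: In one step, (CH3)3CO⁻ pulls off a β-proton, the C–O bond cleaves, and a C=C double bond forms between the α- and β-carbons (E2, anti elimination).
Total: 1 elementary step.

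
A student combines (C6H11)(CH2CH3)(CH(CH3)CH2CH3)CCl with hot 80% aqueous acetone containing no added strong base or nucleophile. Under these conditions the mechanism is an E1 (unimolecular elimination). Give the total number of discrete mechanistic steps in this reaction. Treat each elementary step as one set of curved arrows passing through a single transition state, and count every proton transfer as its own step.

2

Step 1: Ionisation: the C–Cl σ-bond cleaves heterolytically; both bonding electrons depart with Cl⁻, leaving a tertiary carbocation at the α-carbon.
(No 1,2-shift: no single shift to an adjacent carbon would give a more stable cation.)
Step 2: Loss of a β-proton to a water molecule of the solvent: the C–H bonding pair collapses toward the cationic carbon to form the C=C π bond, yielding the alkene.
Total: 2 elementary steps.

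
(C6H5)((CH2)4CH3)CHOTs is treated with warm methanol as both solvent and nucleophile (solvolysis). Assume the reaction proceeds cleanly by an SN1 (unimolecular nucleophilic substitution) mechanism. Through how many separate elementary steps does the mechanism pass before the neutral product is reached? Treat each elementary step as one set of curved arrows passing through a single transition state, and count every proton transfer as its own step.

3

Step 1: Unassisted departure of TsO⁻ (taking the C–O bonding pair) generates a secondary carbocation.
(No 1,2-shift: no single shift to an adjacent carbon would give a more stable cation.)
Step 2: CH3OH donates an oxygen lone pair into the empty p orbital of the cation, giving a protonated ether (an oxonium ion).
Step 3: Deprotonation of the oxonium oxygen by solvent methanol yields the neutral ether.
Total: 3 elementary steps.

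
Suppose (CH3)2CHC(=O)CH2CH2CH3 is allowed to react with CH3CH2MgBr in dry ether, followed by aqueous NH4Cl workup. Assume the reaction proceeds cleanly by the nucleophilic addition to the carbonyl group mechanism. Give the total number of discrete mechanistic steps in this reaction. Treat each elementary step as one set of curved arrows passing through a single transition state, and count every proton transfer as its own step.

Step 1: A lone pair / filled orbital on the carbanion-like carbon of CH3CH2MgBr attacks the electrophilic carbonyl carbon; the π(C=O) electrons shift onto oxygen, producing a tetrahedral alkoxide intermediate.
Step 2: Protonation of the alkoxide by aqueous NH4Cl workup furnishes an alcohol.
Total: 2 elementary steps.

2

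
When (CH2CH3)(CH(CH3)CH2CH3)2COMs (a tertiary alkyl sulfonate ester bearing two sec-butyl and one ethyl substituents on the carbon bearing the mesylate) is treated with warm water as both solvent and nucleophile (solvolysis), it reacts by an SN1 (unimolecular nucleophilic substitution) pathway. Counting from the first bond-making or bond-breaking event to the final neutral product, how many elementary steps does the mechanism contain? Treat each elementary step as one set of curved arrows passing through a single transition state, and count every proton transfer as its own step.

Step 1: The C–O bond breaks with both electrons going to the mesylate; MsO⁻ leaves and a tertiary carbocation remains.
(No 1,2-shift: no single shift to an adjacent carbon would give a more stable cation.)
Step 2: H2O donates an oxygen lone pair into the empty p orbital of the cation, giving a protonated alcohol (an oxonium ion).
Step 3: Deprotonation of the oxonium oxygen by solvent water yields the neutral alcohol.
Total: 3 elementary steps.

3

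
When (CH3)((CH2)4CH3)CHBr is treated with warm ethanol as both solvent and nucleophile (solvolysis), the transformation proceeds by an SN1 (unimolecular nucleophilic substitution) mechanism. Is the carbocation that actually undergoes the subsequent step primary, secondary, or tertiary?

Step 1: The C–Br bond breaks with both electrons going to the bromide; Br⁻ leaves and a secondary carbocation remains.
No single 1,2-shift to an adjacent carbon would give a more-substituted cation, so no rearrangement occurs.

secondary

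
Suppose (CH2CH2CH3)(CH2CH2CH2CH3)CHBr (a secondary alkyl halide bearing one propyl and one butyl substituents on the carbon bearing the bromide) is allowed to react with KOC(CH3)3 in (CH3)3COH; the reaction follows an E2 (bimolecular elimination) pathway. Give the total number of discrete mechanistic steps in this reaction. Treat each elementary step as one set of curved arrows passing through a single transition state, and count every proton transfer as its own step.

1

Step 1: The strong base (CH3)3CO⁻ removes a β-hydrogen; in the same concerted event the electrons of the breaking C–H bond form the new π(C=C) bond and the C–Br σ-bond breaks, expelling Br⁻. Anti-periplanar geometry; one transition state.
Total: 1 elementary step.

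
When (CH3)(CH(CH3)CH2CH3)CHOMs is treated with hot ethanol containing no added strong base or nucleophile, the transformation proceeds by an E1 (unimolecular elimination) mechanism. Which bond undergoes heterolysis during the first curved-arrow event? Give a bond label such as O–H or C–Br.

C–O

Step 1: Rate-determining heterolysis of the C–O bond gives MsO⁻ and a secondary carbocation.
The bond broken in this step is the C–O bond.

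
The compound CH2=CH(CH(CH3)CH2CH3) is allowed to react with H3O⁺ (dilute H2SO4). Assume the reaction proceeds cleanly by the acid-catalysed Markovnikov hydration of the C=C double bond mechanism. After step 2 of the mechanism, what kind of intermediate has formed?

Step 1: Protonation of the alkene by H3O⁺: the π bond acts as the nucleophile and picks up H⁺, giving the more stable (Markovnikov) secondary carbocation. H2O is released.
Step 2: Carbocation rearrangement: a 1,2-hydride shift from the adjacent sec-butyl carbon converts the initially-formed secondary cation into the more stable tertiary cation.
After step 2 the species present is a tertiary carbocation.

tertiary carbocation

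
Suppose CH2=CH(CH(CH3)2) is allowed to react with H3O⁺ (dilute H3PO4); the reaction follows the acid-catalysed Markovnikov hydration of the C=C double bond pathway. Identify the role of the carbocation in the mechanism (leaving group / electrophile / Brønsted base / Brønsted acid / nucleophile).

Step 3: Nucleophilic capture of the cation by H2O produces the protonated alcohol (an oxonium ion).
The carbocation accepts an electron pair into an empty or π* orbital — it is the electrophile.

electrophile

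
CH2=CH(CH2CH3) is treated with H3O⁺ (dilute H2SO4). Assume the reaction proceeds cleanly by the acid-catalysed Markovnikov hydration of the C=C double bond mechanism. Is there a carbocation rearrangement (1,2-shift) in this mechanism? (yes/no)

no

The first-formed carbocation is secondary.
No single 1,2-shift to an adjacent carbon would produce a more-substituted cation than the one already present, so no rearrangement occurs.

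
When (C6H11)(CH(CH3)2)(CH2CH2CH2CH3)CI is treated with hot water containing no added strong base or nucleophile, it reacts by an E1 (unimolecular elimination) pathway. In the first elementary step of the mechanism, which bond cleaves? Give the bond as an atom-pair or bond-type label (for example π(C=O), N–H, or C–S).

Step 1: Ionisation: the C–I σ-bond cleaves heterolytically; both bonding electrons depart with I⁻, leaving a tertiary carbocation at the α-carbon.
The bond broken in this step is the C–I bond.

C–I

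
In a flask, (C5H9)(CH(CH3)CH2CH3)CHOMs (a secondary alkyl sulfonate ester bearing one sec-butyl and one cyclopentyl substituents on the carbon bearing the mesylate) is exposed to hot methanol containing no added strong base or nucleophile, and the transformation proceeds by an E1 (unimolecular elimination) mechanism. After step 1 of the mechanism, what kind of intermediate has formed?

secondary carbocation

Step 1: Ionisation: the C–O σ-bond cleaves heterolytically; both bonding electrons depart with MsO⁻, leaving a secondary carbocation at the α-carbon.
After step 1 the species present is a secondary carbocation.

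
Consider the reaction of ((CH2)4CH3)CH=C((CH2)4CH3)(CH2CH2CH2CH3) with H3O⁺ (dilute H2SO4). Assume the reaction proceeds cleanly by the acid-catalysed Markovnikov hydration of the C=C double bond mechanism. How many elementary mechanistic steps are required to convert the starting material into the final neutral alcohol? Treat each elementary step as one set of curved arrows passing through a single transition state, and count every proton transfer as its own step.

Step 1: Electrophilic addition begins with the π(C=C) electrons forming a bond to the proton of H3O⁺. Following Markovnikov's rule, the resulting cation is tertiary. H2O is released.
(No 1,2-shift: no single shift to an adjacent carbon would give a more stable cation.)
Step 2: A lone pair on the oxygen of H2O attacks the carbocation, forming a C–O bond and an oxonium ion (a protonated alcohol).
Step 3: H2O removes a proton from the oxonium oxygen, regenerating H3O⁺ and giving the neutral alcohol.
Total: 3 elementary steps.

3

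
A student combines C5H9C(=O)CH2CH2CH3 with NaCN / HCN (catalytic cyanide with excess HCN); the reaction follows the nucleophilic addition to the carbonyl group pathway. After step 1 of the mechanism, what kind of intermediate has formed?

Step 1: CN⁻ attacks the sp² carbonyl carbon; the C=O π bond breaks and the electrons end up as a lone pair on the alkoxide oxygen of the tetrahedral intermediate.
After step 1 the species present is a tetrahedral alkoxide intermediate.

tetrahedral alkoxide intermediate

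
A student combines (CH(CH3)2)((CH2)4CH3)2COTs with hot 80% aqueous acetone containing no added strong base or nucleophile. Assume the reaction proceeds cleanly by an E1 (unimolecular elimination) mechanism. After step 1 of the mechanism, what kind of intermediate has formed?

Step 1: Rate-determining heterolysis of the C–O bond gives TsO⁻ and a tertiary carbocation.
After step 1 the species present is a tertiary carbocation.

tertiary carbocation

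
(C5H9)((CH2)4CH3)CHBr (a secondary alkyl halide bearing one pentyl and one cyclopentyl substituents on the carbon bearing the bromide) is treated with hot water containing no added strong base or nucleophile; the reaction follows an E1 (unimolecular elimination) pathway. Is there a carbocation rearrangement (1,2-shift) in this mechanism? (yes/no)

The first-formed carbocation is secondary.
The adjacent cyclopentyl carbon already bears 2 other carbon substituents and has a hydrogen to migrate; after a 1,2-hydride shift from that carbon the positive charge sits on a tertiary centre.
Tertiary is more stable than secondary, so the shift occurs.

yes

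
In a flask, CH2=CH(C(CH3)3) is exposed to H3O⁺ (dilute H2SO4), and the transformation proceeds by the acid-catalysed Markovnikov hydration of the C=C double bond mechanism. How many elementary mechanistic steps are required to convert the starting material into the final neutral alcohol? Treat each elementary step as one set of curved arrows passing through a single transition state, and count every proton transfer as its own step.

Step 1: Protonation of the alkene by H3O⁺: the π bond acts as the nucleophile and picks up H⁺, giving the more stable (Markovnikov) secondary carbocation. H2O is released.
Step 2: A methyl group with its bonding pair migrates from the adjacent tert-butyl carbon to the cationic centre — a 1,2-methyl shift — upgrading the secondary cation to a tertiary one.
Step 3: Water acts as the nucleophile: an oxygen lone pair bonds to the cationic carbon, giving an oxonium-ion intermediate.
Step 4: Proton transfer from the O–H of the oxonium ion to H2O completes the catalytic cycle and yields the alcohol.
Total: 4 elementary steps.

4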